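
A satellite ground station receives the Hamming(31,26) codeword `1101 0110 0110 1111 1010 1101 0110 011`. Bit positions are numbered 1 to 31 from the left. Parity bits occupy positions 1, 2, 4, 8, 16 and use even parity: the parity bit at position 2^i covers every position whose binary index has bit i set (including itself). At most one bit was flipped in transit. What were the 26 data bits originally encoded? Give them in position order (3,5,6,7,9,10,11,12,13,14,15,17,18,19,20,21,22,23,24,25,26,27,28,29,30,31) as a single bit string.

s1: b1⊕b3⊕b5⊕b7⊕b9⊕b11⊕b13⊕b15⊕b17⊕b19⊕b21⊕b23⊕b25⊕b27⊕b29⊕b31 = 1⊕0⊕0⊕1⊕0⊕1⊕1⊕1⊕1⊕1⊕1⊕0⊕0⊕1⊕0⊕1 = 0
s2: b2⊕b3⊕b6⊕b7⊕b10⊕b11⊕b14⊕b15⊕b18⊕b19⊕b22⊕b23⊕b26⊕b27⊕b30⊕b31 = 1⊕0⊕1⊕1⊕1⊕1⊕1⊕1⊕0⊕1⊕1⊕0⊕1⊕1⊕1⊕1 = 1
s4: b4⊕b5⊕b6⊕b7⊕b12⊕b13⊕b14⊕b15⊕b20⊕b21⊕b22⊕b23⊕b28⊕b29⊕b30⊕b31 = 1⊕0⊕1⊕1⊕0⊕1⊕1⊕1⊕0⊕1⊕1⊕0⊕0⊕0⊕1⊕1 = 0
s8: b8⊕b9⊕b10⊕b11⊕b12⊕b13⊕b14⊕b15⊕b24⊕b25⊕b26⊕b27⊕b28⊕b29⊕b30⊕b31 = 0⊕0⊕1⊕1⊕0⊕1⊕1⊕1⊕1⊕0⊕1⊕1⊕0⊕0⊕1⊕1 = 0
s16: b16⊕b17⊕b18⊕b19⊕b20⊕b21⊕b22⊕b23⊕b24⊕b25⊕b26⊕b27⊕b28⊕b29⊕b30⊕b31 = 1⊕1⊕0⊕1⊕0⊕1⊕1⊕0⊕1⊕0⊕1⊕1⊕0⊕0⊕1⊕1 = 0
Syndrome (s16...s1) = 00010 → position 2.
Flip bit 2: corrected codeword = 1001011001101111101011010110011
Data bits at positions 3,5,6,7,9,10,11,12,13,14,15,17,18,19,20,21,22,23,24,25,26,27,28,29,30,31: 00110110111101011010110011

00110110111101011010110011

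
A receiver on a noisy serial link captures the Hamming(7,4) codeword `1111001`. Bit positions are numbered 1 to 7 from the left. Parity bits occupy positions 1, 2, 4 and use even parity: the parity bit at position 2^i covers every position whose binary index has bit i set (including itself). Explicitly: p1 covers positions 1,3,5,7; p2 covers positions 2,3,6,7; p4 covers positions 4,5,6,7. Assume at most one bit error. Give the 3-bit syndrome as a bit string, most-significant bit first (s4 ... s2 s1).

011

s1: b1⊕b3⊕b5⊕b7 = 1⊕1⊕0⊕1 = 1
s2: b2⊕b3⊕b6⊕b7 = 1⊕1⊕0⊕1 = 1
s4: b4⊕b5⊕b6⊕b7 = 1⊕0⊕0⊕1 = 0
Syndrome (s4...s1) = 011 → position 3.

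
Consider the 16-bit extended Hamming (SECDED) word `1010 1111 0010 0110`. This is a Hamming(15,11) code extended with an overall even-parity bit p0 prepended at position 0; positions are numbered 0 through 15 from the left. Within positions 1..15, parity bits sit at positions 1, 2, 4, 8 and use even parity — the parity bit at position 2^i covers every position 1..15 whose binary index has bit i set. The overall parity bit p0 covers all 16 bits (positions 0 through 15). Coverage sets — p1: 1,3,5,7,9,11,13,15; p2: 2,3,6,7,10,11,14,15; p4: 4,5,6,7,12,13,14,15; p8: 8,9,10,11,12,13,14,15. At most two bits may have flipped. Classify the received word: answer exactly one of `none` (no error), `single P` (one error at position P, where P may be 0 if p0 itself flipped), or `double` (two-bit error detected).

s1: b1⊕b3⊕b5⊕b7⊕b9⊕b11⊕b13⊕b15 = 0⊕0⊕1⊕1⊕0⊕0⊕1⊕0 = 1
s2: b2⊕b3⊕b6⊕b7⊕b10⊕b11⊕b14⊕b15 = 1⊕0⊕1⊕1⊕1⊕0⊕1⊕0 = 1
s4: b4⊕b5⊕b6⊕b7⊕b12⊕b13⊕b14⊕b15 = 1⊕1⊕1⊕1⊕0⊕1⊕1⊕0 = 0
s8: b8⊕b9⊕b10⊕b11⊕b12⊕b13⊕b14⊕b15 = 0⊕0⊕1⊕0⊕0⊕1⊕1⊕0 = 1
Syndrome (s8...s1) = 1011 → position 11.
Overall parity (XOR of all 16 bits, including p0): 1⊕0⊕1⊕0⊕1⊕1⊕1⊕1⊕0⊕0⊕1⊕0⊕0⊕1⊕1⊕0 = 1
Overall=1, syndrome position=11 → single-bit error at position 11.

single 11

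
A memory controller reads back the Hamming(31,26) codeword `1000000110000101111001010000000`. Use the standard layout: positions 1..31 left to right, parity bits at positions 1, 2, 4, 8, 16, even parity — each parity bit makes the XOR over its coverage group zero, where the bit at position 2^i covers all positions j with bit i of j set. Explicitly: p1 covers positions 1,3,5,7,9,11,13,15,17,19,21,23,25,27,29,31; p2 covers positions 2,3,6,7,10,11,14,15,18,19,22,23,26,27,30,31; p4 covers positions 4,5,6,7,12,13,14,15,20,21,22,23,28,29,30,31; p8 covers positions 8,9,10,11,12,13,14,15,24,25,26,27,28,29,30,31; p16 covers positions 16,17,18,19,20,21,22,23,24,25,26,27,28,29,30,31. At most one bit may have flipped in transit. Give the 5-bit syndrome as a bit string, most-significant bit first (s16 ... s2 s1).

s1: b1⊕b3⊕b5⊕b7⊕b9⊕b11⊕b13⊕b15⊕b17⊕b19⊕b21⊕b23⊕b25⊕b27⊕b29⊕b31 = 1⊕0⊕0⊕0⊕1⊕0⊕0⊕0⊕1⊕1⊕0⊕0⊕0⊕0⊕0⊕0 = 0
s2: b2⊕b3⊕b6⊕b7⊕b10⊕b11⊕b14⊕b15⊕b18⊕b19⊕b22⊕b23⊕b26⊕b27⊕b30⊕b31 = 0⊕0⊕0⊕0⊕0⊕0⊕1⊕0⊕1⊕1⊕1⊕0⊕0⊕0⊕0⊕0 = 0
s4: b4⊕b5⊕b6⊕b7⊕b12⊕b13⊕b14⊕b15⊕b20⊕b21⊕b22⊕b23⊕b28⊕b29⊕b30⊕b31 = 0⊕0⊕0⊕0⊕0⊕0⊕1⊕0⊕0⊕0⊕1⊕0⊕0⊕0⊕0⊕0 = 0
s8: b8⊕b9⊕b10⊕b11⊕b12⊕b13⊕b14⊕b15⊕b24⊕b25⊕b26⊕b27⊕b28⊕b29⊕b30⊕b31 = 1⊕1⊕0⊕0⊕0⊕0⊕1⊕0⊕1⊕0⊕0⊕0⊕0⊕0⊕0⊕0 = 0
s16: b16⊕b17⊕b18⊕b19⊕b20⊕b21⊕b22⊕b23⊕b24⊕b25⊕b26⊕b27⊕b28⊕b29⊕b30⊕b31 = 1⊕1⊕1⊕1⊕0⊕0⊕1⊕0⊕1⊕0⊕0⊕0⊕0⊕0⊕0⊕0 = 0
Syndrome (s16...s1) = 00000 → position 0 (no error).

00000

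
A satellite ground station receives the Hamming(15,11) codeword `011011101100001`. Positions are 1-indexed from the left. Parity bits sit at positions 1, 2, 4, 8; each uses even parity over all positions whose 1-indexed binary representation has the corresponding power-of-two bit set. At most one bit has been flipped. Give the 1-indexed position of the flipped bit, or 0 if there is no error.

s1: b1⊕b3⊕b5⊕b7⊕b9⊕b11⊕b13⊕b15 = 0⊕1⊕1⊕1⊕1⊕0⊕0⊕1 = 1
s2: b2⊕b3⊕b6⊕b7⊕b10⊕b11⊕b14⊕b15 = 1⊕1⊕1⊕1⊕1⊕0⊕0⊕1 = 0
s4: b4⊕b5⊕b6⊕b7⊕b12⊕b13⊕b14⊕b15 = 0⊕1⊕1⊕1⊕0⊕0⊕0⊕1 = 0
s8: b8⊕b9⊕b10⊕b11⊕b12⊕b13⊕b14⊕b15 = 0⊕1⊕1⊕0⊕0⊕0⊕0⊕1 = 1
Syndrome (s8...s1) = 1001 → position 9.

9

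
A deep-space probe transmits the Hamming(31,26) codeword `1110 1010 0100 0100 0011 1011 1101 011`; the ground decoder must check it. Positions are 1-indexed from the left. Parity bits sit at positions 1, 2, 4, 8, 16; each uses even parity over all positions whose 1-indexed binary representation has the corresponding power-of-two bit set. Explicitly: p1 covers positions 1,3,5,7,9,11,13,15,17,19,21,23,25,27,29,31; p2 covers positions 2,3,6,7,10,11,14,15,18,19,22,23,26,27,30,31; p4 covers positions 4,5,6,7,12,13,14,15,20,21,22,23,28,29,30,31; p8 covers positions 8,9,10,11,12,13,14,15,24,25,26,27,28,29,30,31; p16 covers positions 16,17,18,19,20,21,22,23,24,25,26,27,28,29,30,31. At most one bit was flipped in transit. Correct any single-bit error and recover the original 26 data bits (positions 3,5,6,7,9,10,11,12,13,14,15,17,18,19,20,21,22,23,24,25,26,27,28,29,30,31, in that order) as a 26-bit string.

s1: b1⊕b3⊕b5⊕b7⊕b9⊕b11⊕b13⊕b15⊕b17⊕b19⊕b21⊕b23⊕b25⊕b27⊕b29⊕b31 = 1⊕1⊕1⊕1⊕0⊕0⊕0⊕0⊕0⊕1⊕1⊕1⊕1⊕0⊕0⊕1 = 1
s2: b2⊕b3⊕b6⊕b7⊕b10⊕b11⊕b14⊕b15⊕b18⊕b19⊕b22⊕b23⊕b26⊕b27⊕b30⊕b31 = 1⊕1⊕0⊕1⊕1⊕0⊕1⊕0⊕0⊕1⊕0⊕1⊕1⊕0⊕1⊕1 = 0
s4: b4⊕b5⊕b6⊕b7⊕b12⊕b13⊕b14⊕b15⊕b20⊕b21⊕b22⊕b23⊕b28⊕b29⊕b30⊕b31 = 0⊕1⊕0⊕1⊕0⊕0⊕1⊕0⊕1⊕1⊕0⊕1⊕1⊕0⊕1⊕1 = 1
s8: b8⊕b9⊕b10⊕b11⊕b12⊕b13⊕b14⊕b15⊕b24⊕b25⊕b26⊕b27⊕b28⊕b29⊕b30⊕b31 = 0⊕0⊕1⊕0⊕0⊕0⊕1⊕0⊕1⊕1⊕1⊕0⊕1⊕0⊕1⊕1 = 0
s16: b16⊕b17⊕b18⊕b19⊕b20⊕b21⊕b22⊕b23⊕b24⊕b25⊕b26⊕b27⊕b28⊕b29⊕b30⊕b31 = 0⊕0⊕0⊕1⊕1⊕1⊕0⊕1⊕1⊕1⊕1⊕0⊕1⊕0⊕1⊕1 = 0
Syndrome (s16...s1) = 00101 → position 5.
Flip bit 5: corrected codeword = 1110001001000100001110111101011
Data bits at positions 3,5,6,7,9,10,11,12,13,14,15,17,18,19,20,21,22,23,24,25,26,27,28,29,30,31: 10010100010001110111101011

10010100010001110111101011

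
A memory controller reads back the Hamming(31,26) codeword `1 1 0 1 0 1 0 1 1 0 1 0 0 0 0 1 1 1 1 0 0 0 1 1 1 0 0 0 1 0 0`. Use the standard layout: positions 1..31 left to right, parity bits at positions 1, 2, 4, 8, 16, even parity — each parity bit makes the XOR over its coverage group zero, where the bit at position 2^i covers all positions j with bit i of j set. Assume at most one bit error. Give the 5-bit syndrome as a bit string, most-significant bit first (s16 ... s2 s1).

00000

s1: b1⊕b3⊕b5⊕b7⊕b9⊕b11⊕b13⊕b15⊕b17⊕b19⊕b21⊕b23⊕b25⊕b27⊕b29⊕b31 = 1⊕0⊕0⊕0⊕1⊕1⊕0⊕0⊕1⊕1⊕0⊕1⊕1⊕0⊕1⊕0 = 0
s2: b2⊕b3⊕b6⊕b7⊕b10⊕b11⊕b14⊕b15⊕b18⊕b19⊕b22⊕b23⊕b26⊕b27⊕b30⊕b31 = 1⊕0⊕1⊕0⊕0⊕1⊕0⊕0⊕1⊕1⊕0⊕1⊕0⊕0⊕0⊕0 = 0
s4: b4⊕b5⊕b6⊕b7⊕b12⊕b13⊕b14⊕b15⊕b20⊕b21⊕b22⊕b23⊕b28⊕b29⊕b30⊕b31 = 1⊕0⊕1⊕0⊕0⊕0⊕0⊕0⊕0⊕0⊕0⊕1⊕0⊕1⊕0⊕0 = 0
s8: b8⊕b9⊕b10⊕b11⊕b12⊕b13⊕b14⊕b15⊕b24⊕b25⊕b26⊕b27⊕b28⊕b29⊕b30⊕b31 = 1⊕1⊕0⊕1⊕0⊕0⊕0⊕0⊕1⊕1⊕0⊕0⊕0⊕1⊕0⊕0 = 0
s16: b16⊕b17⊕b18⊕b19⊕b20⊕b21⊕b22⊕b23⊕b24⊕b25⊕b26⊕b27⊕b28⊕b29⊕b30⊕b31 = 1⊕1⊕1⊕1⊕0⊕0⊕0⊕1⊕1⊕1⊕0⊕0⊕0⊕1⊕0⊕0 = 0
Syndrome (s16...s1) = 00000 → position 0 (no error).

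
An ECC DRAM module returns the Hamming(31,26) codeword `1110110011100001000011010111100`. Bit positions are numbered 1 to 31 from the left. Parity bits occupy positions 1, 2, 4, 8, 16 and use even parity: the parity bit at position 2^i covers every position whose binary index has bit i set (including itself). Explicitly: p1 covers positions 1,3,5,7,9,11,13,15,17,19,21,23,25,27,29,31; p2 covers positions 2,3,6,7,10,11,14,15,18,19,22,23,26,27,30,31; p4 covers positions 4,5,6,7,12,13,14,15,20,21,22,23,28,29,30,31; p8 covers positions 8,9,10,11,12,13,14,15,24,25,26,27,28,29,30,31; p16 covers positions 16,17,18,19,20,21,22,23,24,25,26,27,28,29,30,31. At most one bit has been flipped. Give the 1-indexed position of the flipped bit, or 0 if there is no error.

0

s1: b1⊕b3⊕b5⊕b7⊕b9⊕b11⊕b13⊕b15⊕b17⊕b19⊕b21⊕b23⊕b25⊕b27⊕b29⊕b31 = 1⊕1⊕1⊕0⊕1⊕1⊕0⊕0⊕0⊕0⊕1⊕0⊕0⊕1⊕1⊕0 = 0
s2: b2⊕b3⊕b6⊕b7⊕b10⊕b11⊕b14⊕b15⊕b18⊕b19⊕b22⊕b23⊕b26⊕b27⊕b30⊕b31 = 1⊕1⊕1⊕0⊕1⊕1⊕0⊕0⊕0⊕0⊕1⊕0⊕1⊕1⊕0⊕0 = 0
s4: b4⊕b5⊕b6⊕b7⊕b12⊕b13⊕b14⊕b15⊕b20⊕b21⊕b22⊕b23⊕b28⊕b29⊕b30⊕b31 = 0⊕1⊕1⊕0⊕0⊕0⊕0⊕0⊕0⊕1⊕1⊕0⊕1⊕1⊕0⊕0 = 0
s8: b8⊕b9⊕b10⊕b11⊕b12⊕b13⊕b14⊕b15⊕b24⊕b25⊕b26⊕b27⊕b28⊕b29⊕b30⊕b31 = 0⊕1⊕1⊕1⊕0⊕0⊕0⊕0⊕1⊕0⊕1⊕1⊕1⊕1⊕0⊕0 = 0
s16: b16⊕b17⊕b18⊕b19⊕b20⊕b21⊕b22⊕b23⊕b24⊕b25⊕b26⊕b27⊕b28⊕b29⊕b30⊕b31 = 1⊕0⊕0⊕0⊕0⊕1⊕1⊕0⊕1⊕0⊕1⊕1⊕1⊕1⊕0⊕0 = 0
Syndrome (s16...s1) = 00000 → position 0 (no error).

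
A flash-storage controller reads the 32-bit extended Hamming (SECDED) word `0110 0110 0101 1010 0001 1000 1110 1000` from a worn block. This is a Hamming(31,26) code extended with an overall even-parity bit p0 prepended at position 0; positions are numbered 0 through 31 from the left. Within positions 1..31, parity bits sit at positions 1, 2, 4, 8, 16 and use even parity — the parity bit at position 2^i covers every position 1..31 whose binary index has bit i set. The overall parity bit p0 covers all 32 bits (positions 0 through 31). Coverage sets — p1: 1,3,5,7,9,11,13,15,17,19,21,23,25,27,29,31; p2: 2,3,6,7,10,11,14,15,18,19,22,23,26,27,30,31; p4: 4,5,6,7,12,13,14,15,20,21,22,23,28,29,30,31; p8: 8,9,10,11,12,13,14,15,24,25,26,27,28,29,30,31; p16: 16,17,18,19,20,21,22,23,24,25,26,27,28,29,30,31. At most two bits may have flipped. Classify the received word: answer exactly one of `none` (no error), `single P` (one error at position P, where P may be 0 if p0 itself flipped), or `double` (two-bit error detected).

none

s1: b1⊕b3⊕b5⊕b7⊕b9⊕b11⊕b13⊕b15⊕b17⊕b19⊕b21⊕b23⊕b25⊕b27⊕b29⊕b31 = 1⊕0⊕1⊕0⊕1⊕1⊕0⊕0⊕0⊕1⊕0⊕0⊕1⊕0⊕0⊕0 = 0
s2: b2⊕b3⊕b6⊕b7⊕b10⊕b11⊕b14⊕b15⊕b18⊕b19⊕b22⊕b23⊕b26⊕b27⊕b30⊕b31 = 1⊕0⊕1⊕0⊕0⊕1⊕1⊕0⊕0⊕1⊕0⊕0⊕1⊕0⊕0⊕0 = 0
s4: b4⊕b5⊕b6⊕b7⊕b12⊕b13⊕b14⊕b15⊕b20⊕b21⊕b22⊕b23⊕b28⊕b29⊕b30⊕b31 = 0⊕1⊕1⊕0⊕1⊕0⊕1⊕0⊕1⊕0⊕0⊕0⊕1⊕0⊕0⊕0 = 0
s8: b8⊕b9⊕b10⊕b11⊕b12⊕b13⊕b14⊕b15⊕b24⊕b25⊕b26⊕b27⊕b28⊕b29⊕b30⊕b31 = 0⊕1⊕0⊕1⊕1⊕0⊕1⊕0⊕1⊕1⊕1⊕0⊕1⊕0⊕0⊕0 = 0
s16: b16⊕b17⊕b18⊕b19⊕b20⊕b21⊕b22⊕b23⊕b24⊕b25⊕b26⊕b27⊕b28⊕b29⊕b30⊕b31 = 0⊕0⊕0⊕1⊕1⊕0⊕0⊕0⊕1⊕1⊕1⊕0⊕1⊕0⊕0⊕0 = 0
Syndrome (s16...s1) = 00000 → position 0 (no error).
Overall parity (XOR of all 32 bits, including p0): 0⊕1⊕1⊕0⊕0⊕1⊕1⊕0⊕0⊕1⊕0⊕1⊕1⊕0⊕1⊕0⊕0⊕0⊕0⊕1⊕1⊕0⊕0⊕0⊕1⊕1⊕1⊕0⊕1⊕0⊕0⊕0 = 0
Overall=0, syndrome position=0 → no error.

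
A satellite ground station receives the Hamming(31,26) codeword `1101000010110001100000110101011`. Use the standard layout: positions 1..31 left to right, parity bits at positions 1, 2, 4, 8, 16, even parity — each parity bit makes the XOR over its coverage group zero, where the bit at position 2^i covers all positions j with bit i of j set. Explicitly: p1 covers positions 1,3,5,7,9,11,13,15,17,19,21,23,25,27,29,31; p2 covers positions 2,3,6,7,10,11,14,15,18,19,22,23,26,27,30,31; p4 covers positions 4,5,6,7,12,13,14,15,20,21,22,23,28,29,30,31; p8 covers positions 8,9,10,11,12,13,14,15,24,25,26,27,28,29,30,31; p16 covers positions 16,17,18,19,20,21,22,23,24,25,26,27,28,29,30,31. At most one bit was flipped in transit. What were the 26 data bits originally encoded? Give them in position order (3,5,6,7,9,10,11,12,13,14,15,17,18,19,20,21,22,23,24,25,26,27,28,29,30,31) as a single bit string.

s1: b1⊕b3⊕b5⊕b7⊕b9⊕b11⊕b13⊕b15⊕b17⊕b19⊕b21⊕b23⊕b25⊕b27⊕b29⊕b31 = 1⊕0⊕0⊕0⊕1⊕1⊕0⊕0⊕1⊕0⊕0⊕1⊕0⊕0⊕0⊕1 = 0
s2: b2⊕b3⊕b6⊕b7⊕b10⊕b11⊕b14⊕b15⊕b18⊕b19⊕b22⊕b23⊕b26⊕b27⊕b30⊕b31 = 1⊕0⊕0⊕0⊕0⊕1⊕0⊕0⊕0⊕0⊕0⊕1⊕1⊕0⊕1⊕1 = 0
s4: b4⊕b5⊕b6⊕b7⊕b12⊕b13⊕b14⊕b15⊕b20⊕b21⊕b22⊕b23⊕b28⊕b29⊕b30⊕b31 = 1⊕0⊕0⊕0⊕1⊕0⊕0⊕0⊕0⊕0⊕0⊕1⊕1⊕0⊕1⊕1 = 0
s8: b8⊕b9⊕b10⊕b11⊕b12⊕b13⊕b14⊕b15⊕b24⊕b25⊕b26⊕b27⊕b28⊕b29⊕b30⊕b31 = 0⊕1⊕0⊕1⊕1⊕0⊕0⊕0⊕1⊕0⊕1⊕0⊕1⊕0⊕1⊕1 = 0
s16: b16⊕b17⊕b18⊕b19⊕b20⊕b21⊕b22⊕b23⊕b24⊕b25⊕b26⊕b27⊕b28⊕b29⊕b30⊕b31 = 1⊕1⊕0⊕0⊕0⊕0⊕0⊕1⊕1⊕0⊕1⊕0⊕1⊕0⊕1⊕1 = 0
Syndrome (s16...s1) = 00000 → position 0 (no error).
No correction needed.
Data bits at positions 3,5,6,7,9,10,11,12,13,14,15,17,18,19,20,21,22,23,24,25,26,27,28,29,30,31: 00001011000100000110101011

00001011000100000110101011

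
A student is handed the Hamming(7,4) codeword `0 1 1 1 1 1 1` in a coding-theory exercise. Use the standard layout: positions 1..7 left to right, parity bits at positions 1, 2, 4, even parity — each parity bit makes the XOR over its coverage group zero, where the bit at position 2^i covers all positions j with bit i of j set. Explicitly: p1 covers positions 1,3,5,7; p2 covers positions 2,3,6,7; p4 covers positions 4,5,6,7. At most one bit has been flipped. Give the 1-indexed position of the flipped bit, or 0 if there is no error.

s1: b1⊕b3⊕b5⊕b7 = 0⊕1⊕1⊕1 = 1
s2: b2⊕b3⊕b6⊕b7 = 1⊕1⊕1⊕1 = 0
s4: b4⊕b5⊕b6⊕b7 = 1⊕1⊕1⊕1 = 0
Syndrome (s4...s1) = 001 → position 1.

1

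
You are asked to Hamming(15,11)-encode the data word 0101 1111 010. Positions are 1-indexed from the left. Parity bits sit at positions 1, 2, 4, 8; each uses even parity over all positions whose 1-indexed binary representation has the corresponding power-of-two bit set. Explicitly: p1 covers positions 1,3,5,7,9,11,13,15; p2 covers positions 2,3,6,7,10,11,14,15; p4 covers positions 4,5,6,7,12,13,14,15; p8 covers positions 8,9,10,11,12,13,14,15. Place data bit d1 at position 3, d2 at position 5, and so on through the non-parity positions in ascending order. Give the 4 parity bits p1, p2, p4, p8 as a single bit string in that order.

0001

Place data bits at non-power-of-two positions: b3=0, b5=1, b6=0, b7=1, b9=1, b10=1, b11=1, b12=1, b13=0, b14=1, b15=0.
p1 = XOR of data positions {3,5,7,9,11,13,15} = 0⊕1⊕1⊕1⊕1⊕0⊕0 = 0
p2 = XOR of data positions {3,6,7,10,11,14,15} = 0⊕0⊕1⊕1⊕1⊕1⊕0 = 0
p4 = XOR of data positions {5,6,7,12,13,14,15} = 1⊕0⊕1⊕1⊕0⊕1⊕0 = 0
p8 = XOR of data positions {9,10,11,12,13,14,15} = 1⊕1⊕1⊕1⊕0⊕1⊕0 = 1
Parity bits p1,p2,p4,p8 = 0001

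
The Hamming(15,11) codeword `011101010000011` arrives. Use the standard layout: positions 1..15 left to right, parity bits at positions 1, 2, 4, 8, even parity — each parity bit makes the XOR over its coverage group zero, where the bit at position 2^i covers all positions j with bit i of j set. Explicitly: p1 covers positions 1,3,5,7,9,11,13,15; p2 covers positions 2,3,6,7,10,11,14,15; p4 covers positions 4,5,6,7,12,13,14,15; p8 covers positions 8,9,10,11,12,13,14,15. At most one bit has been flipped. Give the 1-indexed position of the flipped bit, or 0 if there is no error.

s1: b1⊕b3⊕b5⊕b7⊕b9⊕b11⊕b13⊕b15 = 0⊕1⊕0⊕0⊕0⊕0⊕0⊕1 = 0
s2: b2⊕b3⊕b6⊕b7⊕b10⊕b11⊕b14⊕b15 = 1⊕1⊕1⊕0⊕0⊕0⊕1⊕1 = 1
s4: b4⊕b5⊕b6⊕b7⊕b12⊕b13⊕b14⊕b15 = 1⊕0⊕1⊕0⊕0⊕0⊕1⊕1 = 0
s8: b8⊕b9⊕b10⊕b11⊕b12⊕b13⊕b14⊕b15 = 1⊕0⊕0⊕0⊕0⊕0⊕1⊕1 = 1
Syndrome (s8...s1) = 1010 → position 10.

10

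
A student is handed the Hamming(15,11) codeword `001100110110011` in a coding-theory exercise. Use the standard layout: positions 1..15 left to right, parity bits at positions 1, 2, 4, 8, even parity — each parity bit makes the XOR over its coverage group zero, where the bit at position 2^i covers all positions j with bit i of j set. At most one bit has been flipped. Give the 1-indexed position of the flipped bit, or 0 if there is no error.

8

s1: b1⊕b3⊕b5⊕b7⊕b9⊕b11⊕b13⊕b15 = 0⊕1⊕0⊕1⊕0⊕1⊕0⊕1 = 0
s2: b2⊕b3⊕b6⊕b7⊕b10⊕b11⊕b14⊕b15 = 0⊕1⊕0⊕1⊕1⊕1⊕1⊕1 = 0
s4: b4⊕b5⊕b6⊕b7⊕b12⊕b13⊕b14⊕b15 = 1⊕0⊕0⊕1⊕0⊕0⊕1⊕1 = 0
s8: b8⊕b9⊕b10⊕b11⊕b12⊕b13⊕b14⊕b15 = 1⊕0⊕1⊕1⊕0⊕0⊕1⊕1 = 1
Syndrome (s8...s1) = 1000 → position 8.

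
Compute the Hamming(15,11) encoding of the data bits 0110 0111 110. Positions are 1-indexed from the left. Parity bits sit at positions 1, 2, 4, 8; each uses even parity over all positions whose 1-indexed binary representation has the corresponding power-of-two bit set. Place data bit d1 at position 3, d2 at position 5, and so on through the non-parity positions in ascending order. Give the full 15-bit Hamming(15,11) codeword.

Place data bits at non-power-of-two positions: b3=0, b5=1, b6=1, b7=0, b9=0, b10=1, b11=1, b12=1, b13=1, b14=1, b15=0.
p1 = XOR of data positions {3,5,7,9,11,13,15} = 0⊕1⊕0⊕0⊕1⊕1⊕0 = 1
p2 = XOR of data positions {3,6,7,10,11,14,15} = 0⊕1⊕0⊕1⊕1⊕1⊕0 = 0
p4 = XOR of data positions {5,6,7,12,13,14,15} = 1⊕1⊕0⊕1⊕1⊕1⊕0 = 1
p8 = XOR of data positions {9,10,11,12,13,14,15} = 0⊕1⊕1⊕1⊕1⊕1⊕0 = 1
Codeword b1..b15 = 100111010111110

100111010111110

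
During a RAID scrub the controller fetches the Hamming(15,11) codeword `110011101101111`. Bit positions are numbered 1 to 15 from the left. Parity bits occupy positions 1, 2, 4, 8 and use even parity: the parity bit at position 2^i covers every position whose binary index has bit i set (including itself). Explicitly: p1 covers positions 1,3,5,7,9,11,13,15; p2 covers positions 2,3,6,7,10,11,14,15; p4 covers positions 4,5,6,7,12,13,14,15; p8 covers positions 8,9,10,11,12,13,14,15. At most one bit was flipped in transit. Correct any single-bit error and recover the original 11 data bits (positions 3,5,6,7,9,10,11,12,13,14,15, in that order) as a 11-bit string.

01111101111

s1: b1⊕b3⊕b5⊕b7⊕b9⊕b11⊕b13⊕b15 = 1⊕0⊕1⊕1⊕1⊕0⊕1⊕1 = 0
s2: b2⊕b3⊕b6⊕b7⊕b10⊕b11⊕b14⊕b15 = 1⊕0⊕1⊕1⊕1⊕0⊕1⊕1 = 0
s4: b4⊕b5⊕b6⊕b7⊕b12⊕b13⊕b14⊕b15 = 0⊕1⊕1⊕1⊕1⊕1⊕1⊕1 = 1
s8: b8⊕b9⊕b10⊕b11⊕b12⊕b13⊕b14⊕b15 = 0⊕1⊕1⊕0⊕1⊕1⊕1⊕1 = 0
Syndrome (s8...s1) = 0100 → position 4.
Flip bit 4: corrected codeword = 110111101101111
Data bits at positions 3,5,6,7,9,10,11,12,13,14,15: 01111101111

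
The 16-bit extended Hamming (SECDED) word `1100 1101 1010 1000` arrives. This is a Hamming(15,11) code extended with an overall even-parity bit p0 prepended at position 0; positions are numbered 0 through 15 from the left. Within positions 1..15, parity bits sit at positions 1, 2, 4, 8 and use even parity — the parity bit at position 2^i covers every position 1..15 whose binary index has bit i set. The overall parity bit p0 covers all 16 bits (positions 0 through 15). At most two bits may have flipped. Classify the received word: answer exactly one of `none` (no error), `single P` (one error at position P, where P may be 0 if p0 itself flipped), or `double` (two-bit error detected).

double

s1: b1⊕b3⊕b5⊕b7⊕b9⊕b11⊕b13⊕b15 = 1⊕0⊕1⊕1⊕0⊕0⊕0⊕0 = 1
s2: b2⊕b3⊕b6⊕b7⊕b10⊕b11⊕b14⊕b15 = 0⊕0⊕0⊕1⊕1⊕0⊕0⊕0 = 0
s4: b4⊕b5⊕b6⊕b7⊕b12⊕b13⊕b14⊕b15 = 1⊕1⊕0⊕1⊕1⊕0⊕0⊕0 = 0
s8: b8⊕b9⊕b10⊕b11⊕b12⊕b13⊕b14⊕b15 = 1⊕0⊕1⊕0⊕1⊕0⊕0⊕0 = 1
Syndrome (s8...s1) = 1001 → position 9.
Overall parity (XOR of all 16 bits, including p0): 1⊕1⊕0⊕0⊕1⊕1⊕0⊕1⊕1⊕0⊕1⊕0⊕1⊕0⊕0⊕0 = 0
Overall=0, syndrome position=9 → double-bit error detected (uncorrectable).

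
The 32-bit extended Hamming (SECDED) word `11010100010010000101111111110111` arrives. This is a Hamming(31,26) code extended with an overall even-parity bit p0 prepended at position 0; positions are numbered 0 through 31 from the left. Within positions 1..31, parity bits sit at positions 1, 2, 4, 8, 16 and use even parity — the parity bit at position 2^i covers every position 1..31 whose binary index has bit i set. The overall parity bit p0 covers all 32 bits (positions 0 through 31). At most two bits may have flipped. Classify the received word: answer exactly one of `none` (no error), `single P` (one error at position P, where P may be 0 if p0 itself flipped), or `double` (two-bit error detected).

s1: b1⊕b3⊕b5⊕b7⊕b9⊕b11⊕b13⊕b15⊕b17⊕b19⊕b21⊕b23⊕b25⊕b27⊕b29⊕b31 = 1⊕1⊕1⊕0⊕1⊕0⊕0⊕0⊕1⊕1⊕1⊕1⊕1⊕1⊕1⊕1 = 0
s2: b2⊕b3⊕b6⊕b7⊕b10⊕b11⊕b14⊕b15⊕b18⊕b19⊕b22⊕b23⊕b26⊕b27⊕b30⊕b31 = 0⊕1⊕0⊕0⊕0⊕0⊕0⊕0⊕0⊕1⊕1⊕1⊕1⊕1⊕1⊕1 = 0
s4: b4⊕b5⊕b6⊕b7⊕b12⊕b13⊕b14⊕b15⊕b20⊕b21⊕b22⊕b23⊕b28⊕b29⊕b30⊕b31 = 0⊕1⊕0⊕0⊕1⊕0⊕0⊕0⊕1⊕1⊕1⊕1⊕0⊕1⊕1⊕1 = 1
s8: b8⊕b9⊕b10⊕b11⊕b12⊕b13⊕b14⊕b15⊕b24⊕b25⊕b26⊕b27⊕b28⊕b29⊕b30⊕b31 = 0⊕1⊕0⊕0⊕1⊕0⊕0⊕0⊕1⊕1⊕1⊕1⊕0⊕1⊕1⊕1 = 1
s16: b16⊕b17⊕b18⊕b19⊕b20⊕b21⊕b22⊕b23⊕b24⊕b25⊕b26⊕b27⊕b28⊕b29⊕b30⊕b31 = 0⊕1⊕0⊕1⊕1⊕1⊕1⊕1⊕1⊕1⊕1⊕1⊕0⊕1⊕1⊕1 = 1
Syndrome (s16...s1) = 11100 → position 28.
Overall parity (XOR of all 32 bits, including p0): 1⊕1⊕0⊕1⊕0⊕1⊕0⊕0⊕0⊕1⊕0⊕0⊕1⊕0⊕0⊕0⊕0⊕1⊕0⊕1⊕1⊕1⊕1⊕1⊕1⊕1⊕1⊕1⊕0⊕1⊕1⊕1 = 1
Overall=1, syndrome position=28 → single-bit error at position 28.

single 28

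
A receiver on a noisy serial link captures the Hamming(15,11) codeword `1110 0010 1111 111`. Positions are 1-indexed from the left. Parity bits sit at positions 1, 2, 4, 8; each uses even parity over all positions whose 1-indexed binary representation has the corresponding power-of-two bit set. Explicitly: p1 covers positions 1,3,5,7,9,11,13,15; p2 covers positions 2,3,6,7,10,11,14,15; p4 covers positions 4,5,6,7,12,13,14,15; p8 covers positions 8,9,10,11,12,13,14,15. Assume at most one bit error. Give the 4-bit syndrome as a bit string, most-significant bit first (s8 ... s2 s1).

1111

s1: b1⊕b3⊕b5⊕b7⊕b9⊕b11⊕b13⊕b15 = 1⊕1⊕0⊕1⊕1⊕1⊕1⊕1 = 1
s2: b2⊕b3⊕b6⊕b7⊕b10⊕b11⊕b14⊕b15 = 1⊕1⊕0⊕1⊕1⊕1⊕1⊕1 = 1
s4: b4⊕b5⊕b6⊕b7⊕b12⊕b13⊕b14⊕b15 = 0⊕0⊕0⊕1⊕1⊕1⊕1⊕1 = 1
s8: b8⊕b9⊕b10⊕b11⊕b12⊕b13⊕b14⊕b15 = 0⊕1⊕1⊕1⊕1⊕1⊕1⊕1 = 1
Syndrome (s8...s1) = 1111 → position 15.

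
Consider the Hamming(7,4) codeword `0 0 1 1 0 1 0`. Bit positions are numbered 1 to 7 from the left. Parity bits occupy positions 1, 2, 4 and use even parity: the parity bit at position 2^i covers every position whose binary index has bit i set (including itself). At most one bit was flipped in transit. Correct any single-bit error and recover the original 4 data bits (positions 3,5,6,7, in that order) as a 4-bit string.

1010

s1: b1⊕b3⊕b5⊕b7 = 0⊕1⊕0⊕0 = 1
s2: b2⊕b3⊕b6⊕b7 = 0⊕1⊕1⊕0 = 0
s4: b4⊕b5⊕b6⊕b7 = 1⊕0⊕1⊕0 = 0
Syndrome (s4...s1) = 001 → position 1.
Flip bit 1: corrected codeword = 1011010
Data bits at positions 3,5,6,7: 1010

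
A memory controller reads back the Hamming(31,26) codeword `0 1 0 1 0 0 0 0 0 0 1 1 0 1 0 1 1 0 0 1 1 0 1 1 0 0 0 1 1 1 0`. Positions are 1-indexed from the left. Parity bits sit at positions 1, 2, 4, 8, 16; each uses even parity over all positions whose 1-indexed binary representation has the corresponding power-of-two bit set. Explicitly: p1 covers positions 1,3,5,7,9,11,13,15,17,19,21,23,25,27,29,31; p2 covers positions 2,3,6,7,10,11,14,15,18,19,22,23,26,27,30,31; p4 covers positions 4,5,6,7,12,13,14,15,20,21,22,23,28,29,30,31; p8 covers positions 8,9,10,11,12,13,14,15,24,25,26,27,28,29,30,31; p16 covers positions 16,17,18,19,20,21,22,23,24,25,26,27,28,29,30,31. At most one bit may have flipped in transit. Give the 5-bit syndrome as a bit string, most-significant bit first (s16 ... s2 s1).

11111

s1: b1⊕b3⊕b5⊕b7⊕b9⊕b11⊕b13⊕b15⊕b17⊕b19⊕b21⊕b23⊕b25⊕b27⊕b29⊕b31 = 0⊕0⊕0⊕0⊕0⊕1⊕0⊕0⊕1⊕0⊕1⊕1⊕0⊕0⊕1⊕0 = 1
s2: b2⊕b3⊕b6⊕b7⊕b10⊕b11⊕b14⊕b15⊕b18⊕b19⊕b22⊕b23⊕b26⊕b27⊕b30⊕b31 = 1⊕0⊕0⊕0⊕0⊕1⊕1⊕0⊕0⊕0⊕0⊕1⊕0⊕0⊕1⊕0 = 1
s4: b4⊕b5⊕b6⊕b7⊕b12⊕b13⊕b14⊕b15⊕b20⊕b21⊕b22⊕b23⊕b28⊕b29⊕b30⊕b31 = 1⊕0⊕0⊕0⊕1⊕0⊕1⊕0⊕1⊕1⊕0⊕1⊕1⊕1⊕1⊕0 = 1
s8: b8⊕b9⊕b10⊕b11⊕b12⊕b13⊕b14⊕b15⊕b24⊕b25⊕b26⊕b27⊕b28⊕b29⊕b30⊕b31 = 0⊕0⊕0⊕1⊕1⊕0⊕1⊕0⊕1⊕0⊕0⊕0⊕1⊕1⊕1⊕0 = 1
s16: b16⊕b17⊕b18⊕b19⊕b20⊕b21⊕b22⊕b23⊕b24⊕b25⊕b26⊕b27⊕b28⊕b29⊕b30⊕b31 = 1⊕1⊕0⊕0⊕1⊕1⊕0⊕1⊕1⊕0⊕0⊕0⊕1⊕1⊕1⊕0 = 1
Syndrome (s16...s1) = 11111 → position 31.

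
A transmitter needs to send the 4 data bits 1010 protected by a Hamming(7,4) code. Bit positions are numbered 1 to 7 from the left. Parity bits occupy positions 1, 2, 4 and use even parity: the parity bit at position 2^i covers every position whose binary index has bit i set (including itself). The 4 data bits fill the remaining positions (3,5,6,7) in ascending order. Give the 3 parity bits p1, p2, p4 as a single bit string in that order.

101

Place data bits at non-power-of-two positions: b3=1, b5=0, b6=1, b7=0.
p1 = XOR of data positions {3,5,7} = 1⊕0⊕0 = 1
p2 = XOR of data positions {3,6,7} = 1⊕1⊕0 = 0
p4 = XOR of data positions {5,6,7} = 0⊕1⊕0 = 1
Parity bits p1,p2,p4 = 101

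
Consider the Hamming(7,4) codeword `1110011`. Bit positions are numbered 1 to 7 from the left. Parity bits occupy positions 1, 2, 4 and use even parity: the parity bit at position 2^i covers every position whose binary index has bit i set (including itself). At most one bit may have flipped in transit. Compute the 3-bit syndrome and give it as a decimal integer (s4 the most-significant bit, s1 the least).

1

s1: b1⊕b3⊕b5⊕b7 = 1⊕1⊕0⊕1 = 1
s2: b2⊕b3⊕b6⊕b7 = 1⊕1⊕1⊕1 = 0
s4: b4⊕b5⊕b6⊕b7 = 0⊕0⊕1⊕1 = 0
Syndrome (s4...s1) = 001 → position 1.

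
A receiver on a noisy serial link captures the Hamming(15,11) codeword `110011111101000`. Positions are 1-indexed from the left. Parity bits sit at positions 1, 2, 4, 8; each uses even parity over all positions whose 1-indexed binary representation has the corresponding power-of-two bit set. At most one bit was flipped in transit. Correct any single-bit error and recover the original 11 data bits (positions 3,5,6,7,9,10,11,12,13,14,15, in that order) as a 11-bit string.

s1: b1⊕b3⊕b5⊕b7⊕b9⊕b11⊕b13⊕b15 = 1⊕0⊕1⊕1⊕1⊕0⊕0⊕0 = 0
s2: b2⊕b3⊕b6⊕b7⊕b10⊕b11⊕b14⊕b15 = 1⊕0⊕1⊕1⊕1⊕0⊕0⊕0 = 0
s4: b4⊕b5⊕b6⊕b7⊕b12⊕b13⊕b14⊕b15 = 0⊕1⊕1⊕1⊕1⊕0⊕0⊕0 = 0
s8: b8⊕b9⊕b10⊕b11⊕b12⊕b13⊕b14⊕b15 = 1⊕1⊕1⊕0⊕1⊕0⊕0⊕0 = 0
Syndrome (s8...s1) = 0000 → position 0 (no error).
No correction needed.
Data bits at positions 3,5,6,7,9,10,11,12,13,14,15: 01111101000

01111101000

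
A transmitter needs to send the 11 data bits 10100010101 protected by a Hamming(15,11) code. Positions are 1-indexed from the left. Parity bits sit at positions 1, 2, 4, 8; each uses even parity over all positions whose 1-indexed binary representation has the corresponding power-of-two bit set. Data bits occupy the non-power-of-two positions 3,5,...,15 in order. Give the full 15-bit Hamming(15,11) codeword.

Place data bits at non-power-of-two positions: b3=1, b5=0, b6=1, b7=0, b9=0, b10=0, b11=1, b12=0, b13=1, b14=0, b15=1.
p1 = XOR of data positions {3,5,7,9,11,13,15} = 1⊕0⊕0⊕0⊕1⊕1⊕1 = 0
p2 = XOR of data positions {3,6,7,10,11,14,15} = 1⊕1⊕0⊕0⊕1⊕0⊕1 = 0
p4 = XOR of data positions {5,6,7,12,13,14,15} = 0⊕1⊕0⊕0⊕1⊕0⊕1 = 1
p8 = XOR of data positions {9,10,11,12,13,14,15} = 0⊕0⊕1⊕0⊕1⊕0⊕1 = 1
Codeword b1..b15 = 001101010010101

001101010010101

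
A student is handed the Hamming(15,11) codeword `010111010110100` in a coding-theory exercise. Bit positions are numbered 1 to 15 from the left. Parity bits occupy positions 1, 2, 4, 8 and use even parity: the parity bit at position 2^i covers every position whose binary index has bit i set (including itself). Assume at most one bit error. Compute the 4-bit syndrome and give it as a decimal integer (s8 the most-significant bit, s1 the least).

s1: b1⊕b3⊕b5⊕b7⊕b9⊕b11⊕b13⊕b15 = 0⊕0⊕1⊕0⊕0⊕1⊕1⊕0 = 1
s2: b2⊕b3⊕b6⊕b7⊕b10⊕b11⊕b14⊕b15 = 1⊕0⊕1⊕0⊕1⊕1⊕0⊕0 = 0
s4: b4⊕b5⊕b6⊕b7⊕b12⊕b13⊕b14⊕b15 = 1⊕1⊕1⊕0⊕0⊕1⊕0⊕0 = 0
s8: b8⊕b9⊕b10⊕b11⊕b12⊕b13⊕b14⊕b15 = 1⊕0⊕1⊕1⊕0⊕1⊕0⊕0 = 0
Syndrome (s8...s1) = 0001 → position 1.

1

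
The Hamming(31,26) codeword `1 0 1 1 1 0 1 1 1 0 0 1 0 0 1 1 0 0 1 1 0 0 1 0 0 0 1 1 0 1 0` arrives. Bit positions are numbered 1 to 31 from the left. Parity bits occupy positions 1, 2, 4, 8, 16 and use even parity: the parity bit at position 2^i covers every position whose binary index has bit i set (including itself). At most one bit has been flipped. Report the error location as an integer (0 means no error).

s1: b1⊕b3⊕b5⊕b7⊕b9⊕b11⊕b13⊕b15⊕b17⊕b19⊕b21⊕b23⊕b25⊕b27⊕b29⊕b31 = 1⊕1⊕1⊕1⊕1⊕0⊕0⊕1⊕0⊕1⊕0⊕1⊕0⊕1⊕0⊕0 = 1
s2: b2⊕b3⊕b6⊕b7⊕b10⊕b11⊕b14⊕b15⊕b18⊕b19⊕b22⊕b23⊕b26⊕b27⊕b30⊕b31 = 0⊕1⊕0⊕1⊕0⊕0⊕0⊕1⊕0⊕1⊕0⊕1⊕0⊕1⊕1⊕0 = 1
s4: b4⊕b5⊕b6⊕b7⊕b12⊕b13⊕b14⊕b15⊕b20⊕b21⊕b22⊕b23⊕b28⊕b29⊕b30⊕b31 = 1⊕1⊕0⊕1⊕1⊕0⊕0⊕1⊕1⊕0⊕0⊕1⊕1⊕0⊕1⊕0 = 1
s8: b8⊕b9⊕b10⊕b11⊕b12⊕b13⊕b14⊕b15⊕b24⊕b25⊕b26⊕b27⊕b28⊕b29⊕b30⊕b31 = 1⊕1⊕0⊕0⊕1⊕0⊕0⊕1⊕0⊕0⊕0⊕1⊕1⊕0⊕1⊕0 = 1
s16: b16⊕b17⊕b18⊕b19⊕b20⊕b21⊕b22⊕b23⊕b24⊕b25⊕b26⊕b27⊕b28⊕b29⊕b30⊕b31 = 1⊕0⊕0⊕1⊕1⊕0⊕0⊕1⊕0⊕0⊕0⊕1⊕1⊕0⊕1⊕0 = 1
Syndrome (s16...s1) = 11111 → position 31.

31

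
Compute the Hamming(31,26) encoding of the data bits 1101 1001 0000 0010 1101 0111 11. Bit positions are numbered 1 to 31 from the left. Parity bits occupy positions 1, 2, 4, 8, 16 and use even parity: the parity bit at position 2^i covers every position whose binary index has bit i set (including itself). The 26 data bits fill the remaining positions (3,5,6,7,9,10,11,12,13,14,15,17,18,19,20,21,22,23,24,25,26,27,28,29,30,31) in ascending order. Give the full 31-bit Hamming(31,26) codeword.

1110101010010001000101101011111

Place data bits at non-power-of-two positions: b3=1, b5=1, b6=0, b7=1, b9=1, b10=0, b11=0, b12=1, b13=0, b14=0, b15=0, b17=0, b18=0, b19=0, b20=1, b21=0, b22=1, b23=1, b24=0, b25=1, b26=0, b27=1, b28=1, b29=1, b30=1, b31=1.
p1 = XOR of data positions {3,5,7,9,11,13,15,17,19,21,23,25,27,29,31} = 1⊕1⊕1⊕1⊕0⊕0⊕0⊕0⊕0⊕0⊕1⊕1⊕1⊕1⊕1 = 1
p2 = XOR of data positions {3,6,7,10,11,14,15,18,19,22,23,26,27,30,31} = 1⊕0⊕1⊕0⊕0⊕0⊕0⊕0⊕0⊕1⊕1⊕0⊕1⊕1⊕1 = 1
p4 = XOR of data positions {5,6,7,12,13,14,15,20,21,22,23,28,29,30,31} = 1⊕0⊕1⊕1⊕0⊕0⊕0⊕1⊕0⊕1⊕1⊕1⊕1⊕1⊕1 = 0
p8 = XOR of data positions {9,10,11,12,13,14,15,24,25,26,27,28,29,30,31} = 1⊕0⊕0⊕1⊕0⊕0⊕0⊕0⊕1⊕0⊕1⊕1⊕1⊕1⊕1 = 0
p16 = XOR of data positions {17,18,19,20,21,22,23,24,25,26,27,28,29,30,31} = 0⊕0⊕0⊕1⊕0⊕1⊕1⊕0⊕1⊕0⊕1⊕1⊕1⊕1⊕1 = 1
Codeword b1..b31 = 1110101010010001000101101011111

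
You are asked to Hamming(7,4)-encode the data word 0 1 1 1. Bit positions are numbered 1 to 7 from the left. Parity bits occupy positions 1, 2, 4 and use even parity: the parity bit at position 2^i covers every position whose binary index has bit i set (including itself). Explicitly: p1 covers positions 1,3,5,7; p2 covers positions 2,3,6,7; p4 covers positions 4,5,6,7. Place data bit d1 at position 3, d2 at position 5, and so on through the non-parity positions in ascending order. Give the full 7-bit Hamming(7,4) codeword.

Place data bits at non-power-of-two positions: b3=0, b5=1, b6=1, b7=1.
p1 = XOR of data positions {3,5,7} = 0⊕1⊕1 = 0
p2 = XOR of data positions {3,6,7} = 0⊕1⊕1 = 0
p4 = XOR of data positions {5,6,7} = 1⊕1⊕1 = 1
Codeword b1..b7 = 0001111

0001111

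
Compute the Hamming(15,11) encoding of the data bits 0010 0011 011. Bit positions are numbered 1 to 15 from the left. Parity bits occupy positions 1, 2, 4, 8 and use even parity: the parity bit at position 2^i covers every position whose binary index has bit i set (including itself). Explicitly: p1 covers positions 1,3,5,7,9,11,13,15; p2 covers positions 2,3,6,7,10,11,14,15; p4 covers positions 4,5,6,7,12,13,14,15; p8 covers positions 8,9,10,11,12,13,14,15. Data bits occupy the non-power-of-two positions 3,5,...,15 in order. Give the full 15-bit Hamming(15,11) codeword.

000001000011011

Place data bits at non-power-of-two positions: b3=0, b5=0, b6=1, b7=0, b9=0, b10=0, b11=1, b12=1, b13=0, b14=1, b15=1.
p1 = XOR of data positions {3,5,7,9,11,13,15} = 0⊕0⊕0⊕0⊕1⊕0⊕1 = 0
p2 = XOR of data positions {3,6,7,10,11,14,15} = 0⊕1⊕0⊕0⊕1⊕1⊕1 = 0
p4 = XOR of data positions {5,6,7,12,13,14,15} = 0⊕1⊕0⊕1⊕0⊕1⊕1 = 0
p8 = XOR of data positions {9,10,11,12,13,14,15} = 0⊕0⊕1⊕1⊕0⊕1⊕1 = 0
Codeword b1..b15 = 000001000011011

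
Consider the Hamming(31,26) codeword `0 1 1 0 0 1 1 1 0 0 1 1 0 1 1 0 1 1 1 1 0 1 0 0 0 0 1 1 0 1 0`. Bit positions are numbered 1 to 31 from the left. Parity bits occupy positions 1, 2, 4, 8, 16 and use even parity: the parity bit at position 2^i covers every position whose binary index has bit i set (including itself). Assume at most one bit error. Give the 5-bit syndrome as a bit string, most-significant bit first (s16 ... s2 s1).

s1: b1⊕b3⊕b5⊕b7⊕b9⊕b11⊕b13⊕b15⊕b17⊕b19⊕b21⊕b23⊕b25⊕b27⊕b29⊕b31 = 0⊕1⊕0⊕1⊕0⊕1⊕0⊕1⊕1⊕1⊕0⊕0⊕0⊕1⊕0⊕0 = 1
s2: b2⊕b3⊕b6⊕b7⊕b10⊕b11⊕b14⊕b15⊕b18⊕b19⊕b22⊕b23⊕b26⊕b27⊕b30⊕b31 = 1⊕1⊕1⊕1⊕0⊕1⊕1⊕1⊕1⊕1⊕1⊕0⊕0⊕1⊕1⊕0 = 0
s4: b4⊕b5⊕b6⊕b7⊕b12⊕b13⊕b14⊕b15⊕b20⊕b21⊕b22⊕b23⊕b28⊕b29⊕b30⊕b31 = 0⊕0⊕1⊕1⊕1⊕0⊕1⊕1⊕1⊕0⊕1⊕0⊕1⊕0⊕1⊕0 = 1
s8: b8⊕b9⊕b10⊕b11⊕b12⊕b13⊕b14⊕b15⊕b24⊕b25⊕b26⊕b27⊕b28⊕b29⊕b30⊕b31 = 1⊕0⊕0⊕1⊕1⊕0⊕1⊕1⊕0⊕0⊕0⊕1⊕1⊕0⊕1⊕0 = 0
s16: b16⊕b17⊕b18⊕b19⊕b20⊕b21⊕b22⊕b23⊕b24⊕b25⊕b26⊕b27⊕b28⊕b29⊕b30⊕b31 = 0⊕1⊕1⊕1⊕1⊕0⊕1⊕0⊕0⊕0⊕0⊕1⊕1⊕0⊕1⊕0 = 0
Syndrome (s16...s1) = 00101 → position 5.

00101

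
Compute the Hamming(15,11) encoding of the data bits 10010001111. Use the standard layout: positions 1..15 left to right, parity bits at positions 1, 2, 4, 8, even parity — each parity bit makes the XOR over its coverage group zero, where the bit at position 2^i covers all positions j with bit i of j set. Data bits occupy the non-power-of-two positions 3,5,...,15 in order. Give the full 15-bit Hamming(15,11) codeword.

001100100001111

Place data bits at non-power-of-two positions: b3=1, b5=0, b6=0, b7=1, b9=0, b10=0, b11=0, b12=1, b13=1, b14=1, b15=1.
p1 = XOR of data positions {3,5,7,9,11,13,15} = 1⊕0⊕1⊕0⊕0⊕1⊕1 = 0
p2 = XOR of data positions {3,6,7,10,11,14,15} = 1⊕0⊕1⊕0⊕0⊕1⊕1 = 0
p4 = XOR of data positions {5,6,7,12,13,14,15} = 0⊕0⊕1⊕1⊕1⊕1⊕1 = 1
p8 = XOR of data positions {9,10,11,12,13,14,15} = 0⊕0⊕0⊕1⊕1⊕1⊕1 = 0
Codeword b1..b15 = 001100100001111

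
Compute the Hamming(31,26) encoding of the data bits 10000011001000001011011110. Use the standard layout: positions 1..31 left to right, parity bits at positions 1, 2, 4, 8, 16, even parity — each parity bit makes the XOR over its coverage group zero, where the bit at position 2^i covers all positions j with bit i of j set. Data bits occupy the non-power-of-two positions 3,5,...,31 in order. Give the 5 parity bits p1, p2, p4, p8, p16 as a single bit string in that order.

00011

Place data bits at non-power-of-two positions: b3=1, b5=0, b6=0, b7=0, b9=0, b10=0, b11=1, b12=1, b13=0, b14=0, b15=1, b17=0, b18=0, b19=0, b20=0, b21=0, b22=1, b23=0, b24=1, b25=1, b26=0, b27=1, b28=1, b29=1, b30=1, b31=0.
p1 = XOR of data positions {3,5,7,9,11,13,15,17,19,21,23,25,27,29,31} = 1⊕0⊕0⊕0⊕1⊕0⊕1⊕0⊕0⊕0⊕0⊕1⊕1⊕1⊕0 = 0
p2 = XOR of data positions {3,6,7,10,11,14,15,18,19,22,23,26,27,30,31} = 1⊕0⊕0⊕0⊕1⊕0⊕1⊕0⊕0⊕1⊕0⊕0⊕1⊕1⊕0 = 0
p4 = XOR of data positions {5,6,7,12,13,14,15,20,21,22,23,28,29,30,31} = 0⊕0⊕0⊕1⊕0⊕0⊕1⊕0⊕0⊕1⊕0⊕1⊕1⊕1⊕0 = 0
p8 = XOR of data positions {9,10,11,12,13,14,15,24,25,26,27,28,29,30,31} = 0⊕0⊕1⊕1⊕0⊕0⊕1⊕1⊕1⊕0⊕1⊕1⊕1⊕1⊕0 = 1
p16 = XOR of data positions {17,18,19,20,21,22,23,24,25,26,27,28,29,30,31} = 0⊕0⊕0⊕0⊕0⊕1⊕0⊕1⊕1⊕0⊕1⊕1⊕1⊕1⊕0 = 1
Parity bits p1,p2,p4,p8,p16 = 00011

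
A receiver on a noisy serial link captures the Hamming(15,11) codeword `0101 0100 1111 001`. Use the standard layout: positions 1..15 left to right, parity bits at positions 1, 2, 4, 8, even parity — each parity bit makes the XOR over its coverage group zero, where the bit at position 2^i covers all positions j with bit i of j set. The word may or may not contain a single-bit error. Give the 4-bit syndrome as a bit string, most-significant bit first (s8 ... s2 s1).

s1: b1⊕b3⊕b5⊕b7⊕b9⊕b11⊕b13⊕b15 = 0⊕0⊕0⊕0⊕1⊕1⊕0⊕1 = 1
s2: b2⊕b3⊕b6⊕b7⊕b10⊕b11⊕b14⊕b15 = 1⊕0⊕1⊕0⊕1⊕1⊕0⊕1 = 1
s4: b4⊕b5⊕b6⊕b7⊕b12⊕b13⊕b14⊕b15 = 1⊕0⊕1⊕0⊕1⊕0⊕0⊕1 = 0
s8: b8⊕b9⊕b10⊕b11⊕b12⊕b13⊕b14⊕b15 = 0⊕1⊕1⊕1⊕1⊕0⊕0⊕1 = 1
Syndrome (s8...s1) = 1011 → position 11.

1011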